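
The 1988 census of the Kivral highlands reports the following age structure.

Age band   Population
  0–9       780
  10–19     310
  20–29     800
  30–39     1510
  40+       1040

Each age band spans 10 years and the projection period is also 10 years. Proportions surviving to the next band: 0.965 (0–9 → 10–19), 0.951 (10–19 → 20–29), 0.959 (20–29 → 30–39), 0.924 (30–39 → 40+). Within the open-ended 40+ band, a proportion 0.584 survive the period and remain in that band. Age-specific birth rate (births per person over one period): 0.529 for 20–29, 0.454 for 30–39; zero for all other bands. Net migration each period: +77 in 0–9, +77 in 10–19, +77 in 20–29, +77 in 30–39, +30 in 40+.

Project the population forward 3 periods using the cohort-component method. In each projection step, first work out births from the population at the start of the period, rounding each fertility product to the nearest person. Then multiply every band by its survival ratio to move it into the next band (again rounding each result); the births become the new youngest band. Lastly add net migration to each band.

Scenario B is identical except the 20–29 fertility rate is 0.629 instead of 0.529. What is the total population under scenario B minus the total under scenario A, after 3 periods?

197

After projecting period 1:
Births: 800 × 0.529 = 423, 1510 × 0.454 = 686 ⇒ total 1109
10–19: 780 × 0.965 = 753
20–29: 310 × 0.951 = 295
30–39: 800 × 0.959 = 767
40+: 1510 × 0.924 + 1040 × 0.584 = 1395 + 607 = 2002
Net migration: 0–9 + 77 → 1186; 10–19 + 77 → 830; 20–29 + 77 → 372; 30–39 + 77 → 844; 40+ + 30 → 2032
Population now: 0–9=1186, 10–19=830, 20–29=372, 30–39=844, 40+=2032
After projecting period 2:
Births: 372 × 0.529 = 197, 844 × 0.454 = 383 ⇒ total 580
10–19: 1186 × 0.965 = 1144
20–29: 830 × 0.951 = 789
30–39: 372 × 0.959 = 357
40+: 844 × 0.924 + 2032 × 0.584 = 780 + 1187 = 1967
Net migration: 0–9 + 77 → 657; 10–19 + 77 → 1221; 20–29 + 77 → 866; 30–39 + 77 → 434; 40+ + 30 → 1997
Population now: 0–9=657, 10–19=1221, 20–29=866, 30–39=434, 40+=1997
After projecting period 3:
Births: 866 × 0.529 = 458, 434 × 0.454 = 197 ⇒ total 655
10–19: 657 × 0.965 = 634
20–29: 1221 × 0.951 = 1161
30–39: 866 × 0.959 = 830
40+: 434 × 0.924 + 1997 × 0.584 = 401 + 1166 = 1567
Net migration: 0–9 + 77 → 732; 10–19 + 77 → 711; 20–29 + 77 → 1238; 30–39 + 77 → 907; 40+ + 30 → 1597
Population now: 0–9=732, 10–19=711, 20–29=1238, 30–39=907, 40+=1597
Scenario A total after 3 periods: 5185
Scenario B projection —
After projecting period 1:
Births: 800 × 0.629 = 503, 1510 × 0.454 = 686 ⇒ total 1189
10–19: 780 × 0.965 = 753
20–29: 310 × 0.951 = 295
30–39: 800 × 0.959 = 767
40+: 1510 × 0.924 + 1040 × 0.584 = 1395 + 607 = 2002
Net migration: 0–9 + 77 → 1266; 10–19 + 77 → 830; 20–29 + 77 → 372; 30–39 + 77 → 844; 40+ + 30 → 2032
Population now: 0–9=1266, 10–19=830, 20–29=372, 30–39=844, 40+=2032
After projecting period 2:
Births: 372 × 0.629 = 234, 844 × 0.454 = 383 ⇒ total 617
10–19: 1266 × 0.965 = 1222
20–29: 830 × 0.951 = 789
30–39: 372 × 0.959 = 357
40+: 844 × 0.924 + 2032 × 0.584 = 780 + 1187 = 1967
Net migration: 0–9 + 77 → 694; 10–19 + 77 → 1299; 20–29 + 77 → 866; 30–39 + 77 → 434; 40+ + 30 → 1997
Population now: 0–9=694, 10–19=1299, 20–29=866, 30–39=434, 40+=1997
After projecting period 3:
Births: 866 × 0.629 = 545, 434 × 0.454 = 197 ⇒ total 742
10–19: 694 × 0.965 = 670
20–29: 1299 × 0.951 = 1235
30–39: 866 × 0.959 = 830
40+: 434 × 0.924 + 1997 × 0.584 = 401 + 1166 = 1567
Net migration: 0–9 + 77 → 819; 10–19 + 77 → 747; 20–29 + 77 → 1312; 30–39 + 77 → 907; 40+ + 30 → 1597
Population now: 0–9=819, 10–19=747, 20–29=1312, 30–39=907, 40+=1597
Scenario B total after 3 periods: 5382
Difference B − A = 5382 − 5185 = 197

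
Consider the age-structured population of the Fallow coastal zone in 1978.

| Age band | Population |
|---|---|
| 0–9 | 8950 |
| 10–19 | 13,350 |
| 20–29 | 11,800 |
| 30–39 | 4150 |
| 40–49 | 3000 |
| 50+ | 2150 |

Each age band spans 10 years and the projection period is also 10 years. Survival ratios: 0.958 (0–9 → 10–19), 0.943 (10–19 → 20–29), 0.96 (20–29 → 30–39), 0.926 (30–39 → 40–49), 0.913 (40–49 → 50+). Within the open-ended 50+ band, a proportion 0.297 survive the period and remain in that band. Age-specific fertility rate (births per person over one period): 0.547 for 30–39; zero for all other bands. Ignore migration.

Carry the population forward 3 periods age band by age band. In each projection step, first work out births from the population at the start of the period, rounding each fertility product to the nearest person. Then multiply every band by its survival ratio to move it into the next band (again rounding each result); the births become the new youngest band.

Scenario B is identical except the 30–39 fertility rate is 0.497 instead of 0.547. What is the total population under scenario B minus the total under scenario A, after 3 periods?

[period 1]
Births: 4150 × 0.547 = 2270
10–19: 8950 × 0.958 = 8574
20–29: 13350 × 0.943 = 12589
30–39: 11800 × 0.96 = 11328
40–49: 4150 × 0.926 = 3843
50+: 3000 × 0.913 + 2150 × 0.297 = 2739 + 639 = 3378
End of period: [2270, 8574, 12589, 11328, 3843, 3378]
[period 2]
Births: 11328 × 0.547 = 6196
10–19: 2270 × 0.958 = 2175
20–29: 8574 × 0.943 = 8085
30–39: 12589 × 0.96 = 12085
40–49: 11328 × 0.926 = 10490
50+: 3843 × 0.913 + 3378 × 0.297 = 3509 + 1003 = 4512
End of period: [6196, 2175, 8085, 12085, 10490, 4512]
[period 3]
Births: 12085 × 0.547 = 6610
10–19: 6196 × 0.958 = 5936
20–29: 2175 × 0.943 = 2051
30–39: 8085 × 0.96 = 7762
40–49: 12085 × 0.926 = 11191
50+: 10490 × 0.913 + 4512 × 0.297 = 9577 + 1340 = 10917
End of period: [6610, 5936, 2051, 7762, 11191, 10917]
Scenario A total after 3 periods: 44467
Scenario B projection —
[period 1]
Births: 4150 × 0.497 = 2063
10–19: 8950 × 0.958 = 8574
20–29: 13350 × 0.943 = 12589
30–39: 11800 × 0.96 = 11328
40–49: 4150 × 0.926 = 3843
50+: 3000 × 0.913 + 2150 × 0.297 = 2739 + 639 = 3378
End of period: [2063, 8574, 12589, 11328, 3843, 3378]
[period 2]
Births: 11328 × 0.497 = 5630
10–19: 2063 × 0.958 = 1976
20–29: 8574 × 0.943 = 8085
30–39: 12589 × 0.96 = 12085
40–49: 11328 × 0.926 = 10490
50+: 3843 × 0.913 + 3378 × 0.297 = 3509 + 1003 = 4512
End of period: [5630, 1976, 8085, 12085, 10490, 4512]
[period 3]
Births: 12085 × 0.497 = 6006
10–19: 5630 × 0.958 = 5394
20–29: 1976 × 0.943 = 1863
30–39: 8085 × 0.96 = 7762
40–49: 12085 × 0.926 = 11191
50+: 10490 × 0.913 + 4512 × 0.297 = 9577 + 1340 = 10917
End of period: [6006, 5394, 1863, 7762, 11191, 10917]
Scenario B total after 3 periods: 43133
Difference B − A = 43133 − 44467 = -1334

-1334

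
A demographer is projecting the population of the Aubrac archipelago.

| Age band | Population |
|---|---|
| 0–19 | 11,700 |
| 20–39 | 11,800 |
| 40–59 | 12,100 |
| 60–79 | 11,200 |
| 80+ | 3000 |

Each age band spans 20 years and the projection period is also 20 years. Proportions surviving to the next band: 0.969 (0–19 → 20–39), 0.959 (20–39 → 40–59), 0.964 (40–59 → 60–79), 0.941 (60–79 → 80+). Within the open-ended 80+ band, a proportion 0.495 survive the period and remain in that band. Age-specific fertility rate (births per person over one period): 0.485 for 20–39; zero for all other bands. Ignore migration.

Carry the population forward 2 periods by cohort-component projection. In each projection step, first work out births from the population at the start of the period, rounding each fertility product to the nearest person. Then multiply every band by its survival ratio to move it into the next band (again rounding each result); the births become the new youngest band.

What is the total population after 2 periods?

49753

Numbering the groups 1..5 from youngest to oldest:
Period 1.
Births: 11800 * 0.485 = 5723
Group 2: 11700 * 0.969 = 11337
Group 3: 11800 * 0.959 = 11316
Group 4: 12100 * 0.964 = 11664
Group 5: 11200 * 0.941 + 3000 * 0.495 = 10539 + 1485 = 12024
Population now: 0–19=5723, 20–39=11337, 40–59=11316, 60–79=11664, 80+=12024
Period 2.
Births: 11337 * 0.485 = 5498
Group 2: 5723 * 0.969 = 5546
Group 3: 11337 * 0.959 = 10872
Group 4: 11316 * 0.964 = 10909
Group 5: 11664 * 0.941 + 12024 * 0.495 = 10976 + 5952 = 16928
Population now: 0–19=5498, 20–39=5546, 40–59=10872, 60–79=10909, 80+=16928
Total after period 2: 5498 + 5546 + 10872 + 10909 + 16928 = 49753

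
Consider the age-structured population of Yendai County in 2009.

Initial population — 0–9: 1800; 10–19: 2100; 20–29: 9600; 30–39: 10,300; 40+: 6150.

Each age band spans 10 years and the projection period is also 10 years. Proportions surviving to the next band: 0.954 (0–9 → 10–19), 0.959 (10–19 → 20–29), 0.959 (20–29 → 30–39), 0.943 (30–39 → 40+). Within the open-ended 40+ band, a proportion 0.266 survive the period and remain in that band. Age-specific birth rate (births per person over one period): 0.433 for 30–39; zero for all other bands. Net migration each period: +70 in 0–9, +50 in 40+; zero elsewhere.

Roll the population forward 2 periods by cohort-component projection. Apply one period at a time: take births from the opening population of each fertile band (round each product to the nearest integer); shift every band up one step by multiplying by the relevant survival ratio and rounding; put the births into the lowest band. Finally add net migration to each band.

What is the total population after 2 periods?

23719

Call the bands 1 to 5, youngest first.
After projecting period 1:
Births: 10300 × 0.433 = 4460
Band 2: 1800 × 0.954 = 1717
Band 3: 2100 × 0.959 = 2014
Band 4: 9600 × 0.959 = 9206
Band 5: 10300 × 0.943 + 6150 × 0.266 = 9713 + 1636 = 11349
Net migration: Band 1 + 70 → 4530; Band 5 + 50 → 11399
Giving 4530 / 1717 / 2014 / 9206 / 11399.
After projecting period 2:
Births: 9206 × 0.433 = 3986
Band 2: 4530 × 0.954 = 4322
Band 3: 1717 × 0.959 = 1647
Band 4: 2014 × 0.959 = 1931
Band 5: 9206 × 0.943 + 11399 × 0.266 = 8681 + 3032 = 11713
Net migration: Band 1 + 70 → 4056; Band 5 + 50 → 11763
Giving 4056 / 4322 / 1647 / 1931 / 11763.
Total after period 2: 4056 + 4322 + 1647 + 1931 + 11763 = 23719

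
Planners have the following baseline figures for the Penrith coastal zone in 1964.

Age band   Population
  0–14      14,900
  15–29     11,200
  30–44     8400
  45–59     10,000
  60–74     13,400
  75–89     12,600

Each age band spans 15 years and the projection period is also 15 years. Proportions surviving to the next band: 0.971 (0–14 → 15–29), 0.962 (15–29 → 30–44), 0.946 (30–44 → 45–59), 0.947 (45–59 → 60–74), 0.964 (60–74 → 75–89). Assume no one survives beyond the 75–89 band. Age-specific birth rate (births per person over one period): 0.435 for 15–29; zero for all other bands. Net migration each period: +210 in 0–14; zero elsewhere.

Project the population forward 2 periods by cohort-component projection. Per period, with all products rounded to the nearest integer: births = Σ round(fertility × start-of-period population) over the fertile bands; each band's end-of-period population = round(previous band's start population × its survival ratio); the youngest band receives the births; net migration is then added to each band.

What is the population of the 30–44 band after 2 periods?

13918

Period 1.
Births: 11200 * 0.435 = 4872
15–29: 14900 * 0.971 = 14468
30–44: 11200 * 0.962 = 10774
45–59: 8400 * 0.946 = 7946
60–74: 10000 * 0.947 = 9470
75–89: 13400 * 0.964 = 12918
Net migration: 0–14 + 210 → 5082
Giving 5082 / 14468 / 10774 / 7946 / 9470 / 12918.
Period 2.
Births: 14468 * 0.435 = 6294
15–29: 5082 * 0.971 = 4935
30–44: 14468 * 0.962 = 13918
45–59: 10774 * 0.946 = 10192
60–74: 7946 * 0.947 = 7525
75–89: 9470 * 0.964 = 9129
Net migration: 0–14 + 210 → 6504
Giving 6504 / 4935 / 13918 / 10192 / 7525 / 9129.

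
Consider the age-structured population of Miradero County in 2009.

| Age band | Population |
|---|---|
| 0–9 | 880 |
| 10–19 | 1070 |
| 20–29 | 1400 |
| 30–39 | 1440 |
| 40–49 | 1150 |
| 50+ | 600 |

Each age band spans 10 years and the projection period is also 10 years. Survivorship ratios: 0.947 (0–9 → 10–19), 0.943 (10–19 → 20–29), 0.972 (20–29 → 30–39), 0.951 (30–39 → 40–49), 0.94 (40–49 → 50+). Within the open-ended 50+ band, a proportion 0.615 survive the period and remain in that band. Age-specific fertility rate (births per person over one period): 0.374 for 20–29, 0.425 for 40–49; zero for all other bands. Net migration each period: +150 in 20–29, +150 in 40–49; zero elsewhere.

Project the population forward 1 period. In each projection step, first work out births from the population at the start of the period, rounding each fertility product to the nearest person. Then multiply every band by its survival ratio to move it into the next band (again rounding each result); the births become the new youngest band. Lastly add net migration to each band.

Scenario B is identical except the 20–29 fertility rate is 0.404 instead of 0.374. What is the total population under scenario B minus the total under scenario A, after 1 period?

42

(Bands numbered youngest = 1 to oldest = 6.)
Period 1.
Births: 1400 × 0.374 = 524  |  1150 × 0.425 = 489 → total 1013
Band 2: 880 × 0.947 = 833
Band 3: 1070 × 0.943 = 1009
Band 4: 1400 × 0.972 = 1361
Band 5: 1440 × 0.951 = 1369
Band 6: 1150 × 0.94 + 600 × 0.615 = 1081 + 369 = 1450
Net migration: Band 3 + 150 → 1159; Band 5 + 150 → 1519
→ [1013, 833, 1159, 1361, 1519, 1450]
Scenario A total after 1 period: 7335
Scenario B projection —
Period 1.
Births: 1400 × 0.404 = 566  |  1150 × 0.425 = 489 → total 1055
Band 2: 880 × 0.947 = 833
Band 3: 1070 × 0.943 = 1009
Band 4: 1400 × 0.972 = 1361
Band 5: 1440 × 0.951 = 1369
Band 6: 1150 × 0.94 + 600 × 0.615 = 1081 + 369 = 1450
Net migration: Band 3 + 150 → 1159; Band 5 + 150 → 1519
→ [1055, 833, 1159, 1361, 1519, 1450]
Scenario B total after 1 period: 7377
Difference B − A = 7377 − 7335 = 42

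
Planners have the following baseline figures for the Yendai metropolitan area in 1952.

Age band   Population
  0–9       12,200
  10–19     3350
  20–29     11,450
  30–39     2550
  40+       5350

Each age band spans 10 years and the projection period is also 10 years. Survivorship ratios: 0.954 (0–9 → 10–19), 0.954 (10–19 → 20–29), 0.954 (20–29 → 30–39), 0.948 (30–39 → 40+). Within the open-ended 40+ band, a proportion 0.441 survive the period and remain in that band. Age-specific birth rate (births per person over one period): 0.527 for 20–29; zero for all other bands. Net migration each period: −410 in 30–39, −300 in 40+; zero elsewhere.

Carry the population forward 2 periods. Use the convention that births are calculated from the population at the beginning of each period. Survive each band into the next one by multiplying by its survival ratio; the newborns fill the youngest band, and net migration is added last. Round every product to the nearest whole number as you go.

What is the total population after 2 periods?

32823

Numbering the bands 1..5 from youngest to oldest:
After projecting period 1:
Births: 11450 × 0.527 = 6034
Band 2: 12200 × 0.954 = 11639
Band 3: 3350 × 0.954 = 3196
Band 4: 11450 × 0.954 = 10923
Band 5: 2550 × 0.948 + 5350 × 0.441 = 2417 + 2359 = 4776
Net migration: Band 4 − 410 → 10513; Band 5 − 300 → 4476
Giving 6034 / 11639 / 3196 / 10513 / 4476.
After projecting period 2:
Births: 3196 × 0.527 = 1684
Band 2: 6034 × 0.954 = 5756
Band 3: 11639 × 0.954 = 11104
Band 4: 3196 × 0.954 = 3049
Band 5: 10513 × 0.948 + 4476 × 0.441 = 9966 + 1974 = 11940
Net migration: Band 4 − 410 → 2639; Band 5 − 300 → 11640
Giving 1684 / 5756 / 11104 / 2639 / 11640.
Total after period 2: 1684 + 5756 + 11104 + 2639 + 11640 = 32823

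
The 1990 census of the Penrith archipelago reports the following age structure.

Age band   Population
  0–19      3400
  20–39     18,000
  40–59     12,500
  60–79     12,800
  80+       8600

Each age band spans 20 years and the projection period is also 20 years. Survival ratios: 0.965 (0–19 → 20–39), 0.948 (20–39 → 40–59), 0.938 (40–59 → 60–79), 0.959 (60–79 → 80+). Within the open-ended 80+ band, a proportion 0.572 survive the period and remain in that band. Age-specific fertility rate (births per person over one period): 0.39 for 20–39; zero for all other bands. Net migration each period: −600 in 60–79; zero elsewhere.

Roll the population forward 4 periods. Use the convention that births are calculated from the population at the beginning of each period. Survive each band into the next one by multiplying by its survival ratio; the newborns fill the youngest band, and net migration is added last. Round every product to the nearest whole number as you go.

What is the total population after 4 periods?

Numbering the bands 1..5 from youngest to oldest:
Period 1:
Births: 18000 × 0.39 = 7020
Band 2: 3400 × 0.965 = 3281
Band 3: 18000 × 0.948 = 17064
Band 4: 12500 × 0.938 = 11725
Band 5: 12800 × 0.959 + 8600 × 0.572 = 12275 + 4919 = 17194
Net migration: Band 4 − 600 → 11125
Giving 7020 / 3281 / 17064 / 11125 / 17194.
Period 2:
Births: 3281 × 0.39 = 1280
Band 2: 7020 × 0.965 = 6774
Band 3: 3281 × 0.948 = 3110
Band 4: 17064 × 0.938 = 16006
Band 5: 11125 × 0.959 + 17194 × 0.572 = 10669 + 9835 = 20504
Net migration: Band 4 − 600 → 15406
Giving 1280 / 6774 / 3110 / 15406 / 20504.
Period 3:
Births: 6774 × 0.39 = 2642
Band 2: 1280 × 0.965 = 1235
Band 3: 6774 × 0.948 = 6422
Band 4: 3110 × 0.938 = 2917
Band 5: 15406 × 0.959 + 20504 × 0.572 = 14774 + 11728 = 26502
Net migration: Band 4 − 600 → 2317
Giving 2642 / 1235 / 6422 / 2317 / 26502.
Period 4:
Births: 1235 × 0.39 = 482
Band 2: 2642 × 0.965 = 2550
Band 3: 1235 × 0.948 = 1171
Band 4: 6422 × 0.938 = 6024
Band 5: 2317 × 0.959 + 26502 × 0.572 = 2222 + 15159 = 17381
Net migration: Band 4 − 600 → 5424
Giving 482 / 2550 / 1171 / 5424 / 17381.
Total after period 4: 482 + 2550 + 1171 + 5424 + 17381 = 27008

27008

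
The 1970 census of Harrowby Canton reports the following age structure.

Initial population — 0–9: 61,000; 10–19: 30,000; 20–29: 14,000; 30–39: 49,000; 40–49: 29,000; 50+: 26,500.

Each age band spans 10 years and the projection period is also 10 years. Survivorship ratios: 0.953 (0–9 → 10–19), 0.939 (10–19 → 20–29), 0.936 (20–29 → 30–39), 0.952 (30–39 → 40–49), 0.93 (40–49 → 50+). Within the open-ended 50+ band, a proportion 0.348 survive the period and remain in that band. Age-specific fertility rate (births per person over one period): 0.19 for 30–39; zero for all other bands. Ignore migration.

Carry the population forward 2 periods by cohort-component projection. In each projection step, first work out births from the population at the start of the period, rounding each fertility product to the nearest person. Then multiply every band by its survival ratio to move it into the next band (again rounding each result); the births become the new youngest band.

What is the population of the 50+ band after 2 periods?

55978

[period 1]
Births: 49000 × 0.19 = 9310
10–19: 61000 × 0.953 = 58133
20–29: 30000 × 0.939 = 28170
30–39: 14000 × 0.936 = 13104
40–49: 49000 × 0.952 = 46648
50+: 29000 × 0.93 + 26500 × 0.348 = 26970 + 9222 = 36192
End of period: [9310, 58133, 28170, 13104, 46648, 36192]
[period 2]
Births: 13104 × 0.19 = 2490
10–19: 9310 × 0.953 = 8872
20–29: 58133 × 0.939 = 54587
30–39: 28170 × 0.936 = 26367
40–49: 13104 × 0.952 = 12475
50+: 46648 × 0.93 + 36192 × 0.348 = 43383 + 12595 = 55978
End of period: [2490, 8872, 54587, 26367, 12475, 55978]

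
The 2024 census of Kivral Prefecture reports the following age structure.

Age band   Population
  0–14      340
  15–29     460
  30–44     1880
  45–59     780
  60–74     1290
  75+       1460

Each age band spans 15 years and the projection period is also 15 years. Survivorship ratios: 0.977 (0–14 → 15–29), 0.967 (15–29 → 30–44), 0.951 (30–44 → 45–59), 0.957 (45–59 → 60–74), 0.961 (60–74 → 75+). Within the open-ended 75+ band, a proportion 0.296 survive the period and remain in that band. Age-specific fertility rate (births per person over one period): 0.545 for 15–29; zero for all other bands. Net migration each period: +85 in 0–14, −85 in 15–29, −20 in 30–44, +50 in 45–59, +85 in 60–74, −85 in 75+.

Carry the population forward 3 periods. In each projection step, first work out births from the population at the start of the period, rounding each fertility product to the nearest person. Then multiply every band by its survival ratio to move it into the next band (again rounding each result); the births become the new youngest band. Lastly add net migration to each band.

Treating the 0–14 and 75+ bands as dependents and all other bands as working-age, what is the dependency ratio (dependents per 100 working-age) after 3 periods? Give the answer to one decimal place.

200.9

(Bands numbered youngest = 1 to oldest = 6.)
After projecting period 1:
Births: 460 × 0.545 = 251
Band 2: 340 × 0.977 = 332
Band 3: 460 × 0.967 = 445
Band 4: 1880 × 0.951 = 1788
Band 5: 780 × 0.957 = 746
Band 6: 1290 × 0.961 + 1460 × 0.296 = 1240 + 432 = 1672
Net migration: Band 1 + 85 → 336; Band 2 − 85 → 247; Band 3 − 20 → 425; Band 4 + 50 → 1838; Band 5 + 85 → 831; Band 6 − 85 → 1587
End of period: [336, 247, 425, 1838, 831, 1587]
After projecting period 2:
Births: 247 × 0.545 = 135
Band 2: 336 × 0.977 = 328
Band 3: 247 × 0.967 = 239
Band 4: 425 × 0.951 = 404
Band 5: 1838 × 0.957 = 1759
Band 6: 831 × 0.961 + 1587 × 0.296 = 799 + 470 = 1269
Net migration: Band 1 + 85 → 220; Band 2 − 85 → 243; Band 3 − 20 → 219; Band 4 + 50 → 454; Band 5 + 85 → 1844; Band 6 − 85 → 1184
End of period: [220, 243, 219, 454, 1844, 1184]
After projecting period 3:
Births: 243 × 0.545 = 132
Band 2: 220 × 0.977 = 215
Band 3: 243 × 0.967 = 235
Band 4: 219 × 0.951 = 208
Band 5: 454 × 0.957 = 434
Band 6: 1844 × 0.961 + 1184 × 0.296 = 1772 + 350 = 2122
Net migration: Band 1 + 85 → 217; Band 2 − 85 → 130; Band 3 − 20 → 215; Band 4 + 50 → 258; Band 5 + 85 → 519; Band 6 − 85 → 2037
End of period: [217, 130, 215, 258, 519, 2037]
Dependents (band 0–14 + band 75+) = 217 + 2037 = 2254; working-age = 1122; ratio = 2254/1122 × 100 = 200.9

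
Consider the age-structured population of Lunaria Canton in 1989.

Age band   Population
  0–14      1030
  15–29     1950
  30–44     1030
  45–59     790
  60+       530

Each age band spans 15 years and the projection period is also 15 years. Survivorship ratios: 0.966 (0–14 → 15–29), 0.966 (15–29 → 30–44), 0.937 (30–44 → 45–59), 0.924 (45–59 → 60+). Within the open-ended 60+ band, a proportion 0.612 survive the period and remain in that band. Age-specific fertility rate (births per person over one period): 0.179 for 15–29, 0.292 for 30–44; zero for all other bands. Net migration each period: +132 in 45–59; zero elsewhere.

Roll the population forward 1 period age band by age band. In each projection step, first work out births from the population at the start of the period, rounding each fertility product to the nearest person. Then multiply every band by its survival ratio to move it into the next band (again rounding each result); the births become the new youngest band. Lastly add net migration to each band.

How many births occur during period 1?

650

Let band 1 be 0–14 through band 5 = 60+.
[period 1]
Births: 1950 * 0.179 = 349  |  1030 * 0.292 = 301 ⇒ total 650
Band 2: 1030 * 0.966 = 995
Band 3: 1950 * 0.966 = 1884
Band 4: 1030 * 0.937 = 965
Band 5: 790 * 0.924 + 530 * 0.612 = 730 + 324 = 1054
Net migration: Band 4 + 132 → 1097
Population now: 0–14=650, 15–29=995, 30–44=1884, 45–59=1097, 60+=1054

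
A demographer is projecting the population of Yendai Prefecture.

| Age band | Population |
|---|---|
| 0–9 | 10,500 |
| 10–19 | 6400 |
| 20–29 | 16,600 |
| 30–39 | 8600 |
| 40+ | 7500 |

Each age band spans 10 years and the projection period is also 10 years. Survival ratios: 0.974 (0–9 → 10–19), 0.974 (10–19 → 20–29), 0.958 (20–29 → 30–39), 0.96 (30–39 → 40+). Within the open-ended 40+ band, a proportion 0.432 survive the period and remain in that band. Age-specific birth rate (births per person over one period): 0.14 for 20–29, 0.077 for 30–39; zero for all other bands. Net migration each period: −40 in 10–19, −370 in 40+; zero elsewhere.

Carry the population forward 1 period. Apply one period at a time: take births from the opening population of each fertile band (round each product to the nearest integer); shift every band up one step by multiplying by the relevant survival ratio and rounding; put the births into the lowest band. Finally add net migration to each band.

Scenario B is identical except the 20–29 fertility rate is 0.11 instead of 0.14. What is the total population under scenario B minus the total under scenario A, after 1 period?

-498

Numbering the groups 1..5 from youngest to oldest:
[period 1]
Births: 16600 × 0.14 = 2324, 8600 × 0.077 = 662 → 2986
Group 2: 10500 × 0.974 = 10227
Group 3: 6400 × 0.974 = 6234
Group 4: 16600 × 0.958 = 15903
Group 5: 8600 × 0.96 + 7500 × 0.432 = 8256 + 3240 = 11496
Net migration: Group 2 − 40 → 10187; Group 5 − 370 → 11126
Population now: 0–9=2986, 10–19=10187, 20–29=6234, 30–39=15903, 40+=11126
Scenario A total after 1 period: 46436
Scenario B projection —
[period 1]
Births: 16600 × 0.11 = 1826, 8600 × 0.077 = 662 → 2488
Group 2: 10500 × 0.974 = 10227
Group 3: 6400 × 0.974 = 6234
Group 4: 16600 × 0.958 = 15903
Group 5: 8600 × 0.96 + 7500 × 0.432 = 8256 + 3240 = 11496
Net migration: Group 2 − 40 → 10187; Group 5 − 370 → 11126
Population now: 0–9=2488, 10–19=10187, 20–29=6234, 30–39=15903, 40+=11126
Scenario B total after 1 period: 45938
Difference B − A = 45938 − 46436 = -498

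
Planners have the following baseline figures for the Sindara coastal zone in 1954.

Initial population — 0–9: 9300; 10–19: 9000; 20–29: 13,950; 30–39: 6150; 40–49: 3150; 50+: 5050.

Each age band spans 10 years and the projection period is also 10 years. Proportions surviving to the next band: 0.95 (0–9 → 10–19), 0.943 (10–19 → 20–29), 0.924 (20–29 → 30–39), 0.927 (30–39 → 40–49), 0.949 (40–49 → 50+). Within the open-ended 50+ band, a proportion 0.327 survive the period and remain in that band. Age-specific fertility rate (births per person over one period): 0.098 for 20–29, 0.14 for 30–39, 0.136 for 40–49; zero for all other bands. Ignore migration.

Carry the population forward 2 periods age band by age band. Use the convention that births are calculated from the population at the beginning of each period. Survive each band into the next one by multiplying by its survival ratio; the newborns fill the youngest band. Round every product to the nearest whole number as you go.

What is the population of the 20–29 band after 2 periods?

8331

Period 1:
Births: 13950 × 0.098 = 1367 ; 6150 × 0.14 = 861 ; 3150 × 0.136 = 428 ⇒ total 2656
10–19: 9300 × 0.95 = 8835
20–29: 9000 × 0.943 = 8487
30–39: 13950 × 0.924 = 12890
40–49: 6150 × 0.927 = 5701
50+: 3150 × 0.949 + 5050 × 0.327 = 2989 + 1651 = 4640
Population now: 0–9=2656, 10–19=8835, 20–29=8487, 30–39=12890, 40–49=5701, 50+=4640
Period 2:
Births: 8487 × 0.098 = 832 ; 12890 × 0.14 = 1805 ; 5701 × 0.136 = 775 ⇒ total 3412
10–19: 2656 × 0.95 = 2523
20–29: 8835 × 0.943 = 8331
30–39: 8487 × 0.924 = 7842
40–49: 12890 × 0.927 = 11949
50+: 5701 × 0.949 + 4640 × 0.327 = 5410 + 1517 = 6927
Population now: 0–9=3412, 10–19=2523, 20–29=8331, 30–39=7842, 40–49=11949, 50+=6927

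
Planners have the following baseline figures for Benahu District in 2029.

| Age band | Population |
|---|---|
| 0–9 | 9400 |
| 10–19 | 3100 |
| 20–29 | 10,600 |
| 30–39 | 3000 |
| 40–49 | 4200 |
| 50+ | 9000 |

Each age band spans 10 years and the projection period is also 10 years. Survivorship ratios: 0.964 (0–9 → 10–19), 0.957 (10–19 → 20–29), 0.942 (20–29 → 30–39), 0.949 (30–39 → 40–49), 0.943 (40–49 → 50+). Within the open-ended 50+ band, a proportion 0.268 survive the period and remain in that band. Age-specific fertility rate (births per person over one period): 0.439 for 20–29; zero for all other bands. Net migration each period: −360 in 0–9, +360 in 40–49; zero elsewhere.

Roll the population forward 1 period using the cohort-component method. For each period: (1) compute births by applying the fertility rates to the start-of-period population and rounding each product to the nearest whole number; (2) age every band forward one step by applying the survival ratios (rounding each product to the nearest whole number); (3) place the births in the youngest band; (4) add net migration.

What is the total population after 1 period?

Call the bands 1 to 6, youngest first.
[period 1]
Births: 10600 × 0.439 = 4653
Band 2: 9400 × 0.964 = 9062
Band 3: 3100 × 0.957 = 2967
Band 4: 10600 × 0.942 = 9985
Band 5: 3000 × 0.949 = 2847
Band 6: 4200 × 0.943 + 9000 × 0.268 = 3961 + 2412 = 6373
Net migration: Band 1 − 360 → 4293; Band 5 + 360 → 3207
End of period: [4293, 9062, 2967, 9985, 3207, 6373]
Total after period 1: 4293 + 9062 + 2967 + 9985 + 3207 + 6373 = 35887

35887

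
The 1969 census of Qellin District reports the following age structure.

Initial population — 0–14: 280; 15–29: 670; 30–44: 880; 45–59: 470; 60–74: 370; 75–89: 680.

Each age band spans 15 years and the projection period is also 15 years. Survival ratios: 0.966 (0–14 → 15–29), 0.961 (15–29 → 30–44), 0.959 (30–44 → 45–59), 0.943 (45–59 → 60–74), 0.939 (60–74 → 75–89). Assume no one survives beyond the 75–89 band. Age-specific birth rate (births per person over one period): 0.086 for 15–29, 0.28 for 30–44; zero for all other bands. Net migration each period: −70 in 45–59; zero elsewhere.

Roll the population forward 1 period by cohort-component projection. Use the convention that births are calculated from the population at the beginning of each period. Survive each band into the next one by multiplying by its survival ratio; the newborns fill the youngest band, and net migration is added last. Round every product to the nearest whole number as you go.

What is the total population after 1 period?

2782

Numbering the bands 1..6 from youngest to oldest:
Period 1:
Births: 670 × 0.086 = 58 ; 880 × 0.28 = 246 → 304
Band 2: 280 × 0.966 = 270
Band 3: 670 × 0.961 = 644
Band 4: 880 × 0.959 = 844
Band 5: 470 × 0.943 = 443
Band 6: 370 × 0.939 = 347
Net migration: Band 4 − 70 → 774
Giving 304 / 270 / 644 / 774 / 443 / 347.
Total after period 1: 304 + 270 + 644 + 774 + 443 + 347 = 2782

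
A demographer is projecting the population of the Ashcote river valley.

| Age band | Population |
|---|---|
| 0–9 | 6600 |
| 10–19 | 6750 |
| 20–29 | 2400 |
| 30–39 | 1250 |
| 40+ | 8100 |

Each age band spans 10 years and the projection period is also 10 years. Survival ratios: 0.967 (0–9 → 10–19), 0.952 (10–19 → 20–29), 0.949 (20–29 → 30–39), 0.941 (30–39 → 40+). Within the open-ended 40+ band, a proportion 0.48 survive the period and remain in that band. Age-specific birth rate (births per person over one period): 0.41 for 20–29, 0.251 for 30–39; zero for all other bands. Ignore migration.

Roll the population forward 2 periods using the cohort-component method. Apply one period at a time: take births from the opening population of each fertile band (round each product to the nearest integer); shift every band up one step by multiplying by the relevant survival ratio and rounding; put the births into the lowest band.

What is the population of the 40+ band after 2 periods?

Call the groups 1 to 5, youngest first.
Period 1.
Births: 2400 × 0.41 = 984, 1250 × 0.251 = 314 → total 1298
Group 2: 6600 × 0.967 = 6382
Group 3: 6750 × 0.952 = 6426
Group 4: 2400 × 0.949 = 2278
Group 5: 1250 × 0.941 + 8100 × 0.48 = 1176 + 3888 = 5064
End of period: [1298, 6382, 6426, 2278, 5064]
Period 2.
Births: 6426 × 0.41 = 2635, 2278 × 0.251 = 572 → total 3207
Group 2: 1298 × 0.967 = 1255
Group 3: 6382 × 0.952 = 6076
Group 4: 6426 × 0.949 = 6098
Group 5: 2278 × 0.941 + 5064 × 0.48 = 2144 + 2431 = 4575
End of period: [3207, 1255, 6076, 6098, 4575]

4575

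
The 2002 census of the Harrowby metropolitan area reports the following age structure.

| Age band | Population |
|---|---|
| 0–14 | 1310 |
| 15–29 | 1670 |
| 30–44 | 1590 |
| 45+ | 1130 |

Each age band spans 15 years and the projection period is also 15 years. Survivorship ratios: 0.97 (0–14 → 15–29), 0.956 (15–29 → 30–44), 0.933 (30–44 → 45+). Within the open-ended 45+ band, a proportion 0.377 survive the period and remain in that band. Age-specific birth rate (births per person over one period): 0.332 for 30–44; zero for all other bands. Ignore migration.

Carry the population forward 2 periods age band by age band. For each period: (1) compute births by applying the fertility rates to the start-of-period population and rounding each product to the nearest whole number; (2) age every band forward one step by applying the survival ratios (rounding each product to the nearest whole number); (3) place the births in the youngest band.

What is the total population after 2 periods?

4467

— Period 1 —
Births: 1590 × 0.332 = 528
15–29: 1310 × 0.97 = 1271
30–44: 1670 × 0.956 = 1597
45+: 1590 × 0.933 + 1130 × 0.377 = 1483 + 426 = 1909
Population now: 0–14=528, 15–29=1271, 30–44=1597, 45+=1909
— Period 2 —
Births: 1597 × 0.332 = 530
15–29: 528 × 0.97 = 512
30–44: 1271 × 0.956 = 1215
45+: 1597 × 0.933 + 1909 × 0.377 = 1490 + 720 = 2210
Population now: 0–14=530, 15–29=512, 30–44=1215, 45+=2210
Total after period 2: 530 + 512 + 1215 + 2210 = 4467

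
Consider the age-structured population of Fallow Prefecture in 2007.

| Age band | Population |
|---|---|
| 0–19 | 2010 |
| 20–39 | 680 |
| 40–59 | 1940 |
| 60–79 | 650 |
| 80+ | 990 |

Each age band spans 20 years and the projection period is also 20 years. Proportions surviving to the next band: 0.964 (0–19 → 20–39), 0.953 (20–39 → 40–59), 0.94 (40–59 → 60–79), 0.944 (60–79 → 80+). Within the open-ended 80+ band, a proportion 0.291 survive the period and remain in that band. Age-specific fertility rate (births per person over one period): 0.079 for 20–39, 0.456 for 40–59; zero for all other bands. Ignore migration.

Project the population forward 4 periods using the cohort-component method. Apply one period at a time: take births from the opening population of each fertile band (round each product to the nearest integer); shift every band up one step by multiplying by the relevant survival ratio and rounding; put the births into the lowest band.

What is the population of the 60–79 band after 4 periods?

810

After projecting period 1:
Births: 680 × 0.079 = 54 ; 1940 × 0.456 = 885 → 939
20–39: 2010 × 0.964 = 1938
40–59: 680 × 0.953 = 648
60–79: 1940 × 0.94 = 1824
80+: 650 × 0.944 + 990 × 0.291 = 614 + 288 = 902
End of period: [939, 1938, 648, 1824, 902]
After projecting period 2:
Births: 1938 × 0.079 = 153 ; 648 × 0.456 = 295 → 448
20–39: 939 × 0.964 = 905
40–59: 1938 × 0.953 = 1847
60–79: 648 × 0.94 = 609
80+: 1824 × 0.944 + 902 × 0.291 = 1722 + 262 = 1984
End of period: [448, 905, 1847, 609, 1984]
After projecting period 3:
Births: 905 × 0.079 = 71 ; 1847 × 0.456 = 842 → 913
20–39: 448 × 0.964 = 432
40–59: 905 × 0.953 = 862
60–79: 1847 × 0.94 = 1736
80+: 609 × 0.944 + 1984 × 0.291 = 575 + 577 = 1152
End of period: [913, 432, 862, 1736, 1152]
After projecting period 4:
Births: 432 × 0.079 = 34 ; 862 × 0.456 = 393 → 427
20–39: 913 × 0.964 = 880
40–59: 432 × 0.953 = 412
60–79: 862 × 0.94 = 810
80+: 1736 × 0.944 + 1152 × 0.291 = 1639 + 335 = 1974
End of period: [427, 880, 412, 810, 1974]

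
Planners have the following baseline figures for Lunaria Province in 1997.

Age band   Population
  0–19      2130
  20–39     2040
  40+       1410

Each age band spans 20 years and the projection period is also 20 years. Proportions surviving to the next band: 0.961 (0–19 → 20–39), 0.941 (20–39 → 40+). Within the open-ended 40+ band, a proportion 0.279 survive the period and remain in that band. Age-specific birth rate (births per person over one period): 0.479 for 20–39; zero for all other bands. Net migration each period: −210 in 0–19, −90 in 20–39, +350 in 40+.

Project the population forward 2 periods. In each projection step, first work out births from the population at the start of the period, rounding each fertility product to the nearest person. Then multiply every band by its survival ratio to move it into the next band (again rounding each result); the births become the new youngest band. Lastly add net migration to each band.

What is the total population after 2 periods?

Numbering the bands 1..3 from youngest to oldest:
Period 1.
Births: 2040 × 0.479 = 977
Band 2: 2130 × 0.961 = 2047
Band 3: 2040 × 0.941 + 1410 × 0.279 = 1920 + 393 = 2313
Net migration: Band 1 − 210 → 767; Band 2 − 90 → 1957; Band 3 + 350 → 2663
Giving 767 / 1957 / 2663.
Period 2.
Births: 1957 × 0.479 = 937
Band 2: 767 × 0.961 = 737
Band 3: 1957 × 0.941 + 2663 × 0.279 = 1842 + 743 = 2585
Net migration: Band 1 − 210 → 727; Band 2 − 90 → 647; Band 3 + 350 → 2935
Giving 727 / 647 / 2935.
Total after period 2: 727 + 647 + 2935 = 4309

4309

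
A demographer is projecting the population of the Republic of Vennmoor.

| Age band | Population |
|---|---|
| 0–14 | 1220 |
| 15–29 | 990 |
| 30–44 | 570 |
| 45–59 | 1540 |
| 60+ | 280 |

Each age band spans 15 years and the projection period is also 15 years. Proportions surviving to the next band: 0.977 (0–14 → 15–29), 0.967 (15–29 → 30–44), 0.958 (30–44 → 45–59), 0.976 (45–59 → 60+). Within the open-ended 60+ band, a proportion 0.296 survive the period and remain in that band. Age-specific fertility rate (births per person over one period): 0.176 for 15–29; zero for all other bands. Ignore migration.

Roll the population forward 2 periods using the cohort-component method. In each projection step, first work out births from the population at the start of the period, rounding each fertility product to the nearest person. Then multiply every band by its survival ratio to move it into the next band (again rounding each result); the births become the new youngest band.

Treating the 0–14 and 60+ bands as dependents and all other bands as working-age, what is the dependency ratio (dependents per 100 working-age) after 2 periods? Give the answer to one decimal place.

[period 1]
Births: 990 * 0.176 = 174
15–29: 1220 * 0.977 = 1192
30–44: 990 * 0.967 = 957
45–59: 570 * 0.958 = 546
60+: 1540 * 0.976 + 280 * 0.296 = 1503 + 83 = 1586
End of period: [174, 1192, 957, 546, 1586]
[period 2]
Births: 1192 * 0.176 = 210
15–29: 174 * 0.977 = 170
30–44: 1192 * 0.967 = 1153
45–59: 957 * 0.958 = 917
60+: 546 * 0.976 + 1586 * 0.296 = 533 + 469 = 1002
End of period: [210, 170, 1153, 917, 1002]
Dependents (band 0–14 + band 60+) = 210 + 1002 = 1212; working-age = 2240; ratio = 1212/2240 × 100 = 54.1

54.1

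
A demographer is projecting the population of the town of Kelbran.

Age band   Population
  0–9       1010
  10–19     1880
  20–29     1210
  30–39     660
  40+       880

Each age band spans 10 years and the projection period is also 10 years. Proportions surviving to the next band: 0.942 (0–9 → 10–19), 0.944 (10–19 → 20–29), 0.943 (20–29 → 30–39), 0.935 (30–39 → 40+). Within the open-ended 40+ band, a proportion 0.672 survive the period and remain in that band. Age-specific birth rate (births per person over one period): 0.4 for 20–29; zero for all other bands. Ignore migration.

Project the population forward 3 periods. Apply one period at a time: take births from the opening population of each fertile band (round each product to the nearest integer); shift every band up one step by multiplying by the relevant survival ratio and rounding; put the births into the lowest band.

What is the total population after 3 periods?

After projecting period 1:
Births: 1210 * 0.4 = 484
10–19: 1010 * 0.942 = 951
20–29: 1880 * 0.944 = 1775
30–39: 1210 * 0.943 = 1141
40+: 660 * 0.935 + 880 * 0.672 = 617 + 591 = 1208
End of period: [484, 951, 1775, 1141, 1208]
After projecting period 2:
Births: 1775 * 0.4 = 710
10–19: 484 * 0.942 = 456
20–29: 951 * 0.944 = 898
30–39: 1775 * 0.943 = 1674
40+: 1141 * 0.935 + 1208 * 0.672 = 1067 + 812 = 1879
End of period: [710, 456, 898, 1674, 1879]
After projecting period 3:
Births: 898 * 0.4 = 359
10–19: 710 * 0.942 = 669
20–29: 456 * 0.944 = 430
30–39: 898 * 0.943 = 847
40+: 1674 * 0.935 + 1879 * 0.672 = 1565 + 1263 = 2828
End of period: [359, 669, 430, 847, 2828]
Total after period 3: 359 + 669 + 430 + 847 + 2828 = 5133

5133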